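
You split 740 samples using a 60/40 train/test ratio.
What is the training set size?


Test set = 740 * 40% = 296. Training set = 740 - 296 = 444.

444


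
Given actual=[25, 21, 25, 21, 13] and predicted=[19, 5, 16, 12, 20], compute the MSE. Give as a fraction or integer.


MSE = (1/5) * ((25-19)^2=36 + (21-5)^2=256 + (25-16)^2=81 + (21-12)^2=81 + (13-20)^2=49). Sum = 503. MSE = 503/5.

503/5


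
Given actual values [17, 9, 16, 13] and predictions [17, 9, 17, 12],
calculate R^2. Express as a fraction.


Mean(y) = 55/4. SS_res = 2. SS_tot = 155/4. R^2 = 1 - 2/(155/4) = 147/155.

147/155


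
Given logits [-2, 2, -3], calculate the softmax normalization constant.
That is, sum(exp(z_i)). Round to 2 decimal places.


Denom = e^-2=0.1353 + e^2=7.3891 + e^-3=0.0498. Sum = 7.5742, which rounds to 7.57.

7.57


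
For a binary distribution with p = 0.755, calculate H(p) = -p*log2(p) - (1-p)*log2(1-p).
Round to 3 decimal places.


H = -0.755*log2(0.755) - 0.245*log2(0.245) = 0.803.

0.803


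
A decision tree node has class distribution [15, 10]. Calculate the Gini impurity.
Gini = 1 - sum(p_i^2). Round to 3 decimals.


Total = 25. Proportions: 15/25, 10/25. sum(p_i^2) = 0.5200. Gini = 1 - 0.5200 = 0.4800, which rounds to 0.480.

0.480


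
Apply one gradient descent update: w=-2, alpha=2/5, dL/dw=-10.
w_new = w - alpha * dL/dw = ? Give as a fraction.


w_new = -2 - 2/5 * -10 = -2 - -4 = 2.

2


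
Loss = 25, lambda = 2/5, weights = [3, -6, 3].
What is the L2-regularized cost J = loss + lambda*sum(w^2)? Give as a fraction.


L2 sq norm = sum(w^2) = 54. J = 25 + 2/5 * 54 = 233/5.

233/5


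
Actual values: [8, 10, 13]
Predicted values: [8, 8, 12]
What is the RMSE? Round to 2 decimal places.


MSE = 1.6667. RMSE = sqrt(1.6667) = 1.29.

1.29


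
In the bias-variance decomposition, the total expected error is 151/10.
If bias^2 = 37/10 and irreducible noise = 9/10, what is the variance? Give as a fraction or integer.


Total error = bias^2 + variance + irreducible noise. So variance = 151/10 - 37/10 - 9/10 = 21/2.

21/2


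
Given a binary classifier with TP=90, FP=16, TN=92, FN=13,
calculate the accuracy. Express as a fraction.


Accuracy = (TP + TN) / (TP + TN + FP + FN) = (90 + 92) / 211 = 182/211.

182/211


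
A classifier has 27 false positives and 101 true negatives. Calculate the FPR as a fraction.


FPR = FP / (FP + TN) = 27 / 128 = 27/128.

27/128


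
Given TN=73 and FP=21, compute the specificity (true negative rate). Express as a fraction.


Specificity = TN / (TN + FP) = 73 / 94 = 73/94.

73/94


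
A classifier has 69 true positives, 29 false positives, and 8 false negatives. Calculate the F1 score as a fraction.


Precision = 69/98 = 69/98. Recall = 69/77 = 69/77. F1 = 2*P*R/(P+R) = 138/175.

138/175


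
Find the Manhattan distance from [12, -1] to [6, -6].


d = sum of absolute differences: |12-6|=6 + |-1--6|=5 = 11.

11


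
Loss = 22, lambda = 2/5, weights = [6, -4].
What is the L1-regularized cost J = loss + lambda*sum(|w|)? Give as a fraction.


L1 norm = sum(|w|) = 10. J = 22 + 2/5 * 10 = 26.

26


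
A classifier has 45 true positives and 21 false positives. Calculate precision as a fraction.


Precision = TP / (TP + FP) = 45 / 66 = 15/22.

15/22


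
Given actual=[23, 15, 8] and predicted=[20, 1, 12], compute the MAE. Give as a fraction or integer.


MAE = (1/3) * (|23-20|=3 + |15-1|=14 + |8-12|=4). Sum = 21. MAE = 7.

7


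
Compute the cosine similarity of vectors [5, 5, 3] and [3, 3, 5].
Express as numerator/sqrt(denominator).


dot = 45. |a|^2 = 59, |b|^2 = 43. cos = 45/sqrt(2537).

45/sqrt(2537)


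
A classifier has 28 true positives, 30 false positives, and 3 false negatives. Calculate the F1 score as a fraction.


Precision = 28/58 = 14/29. Recall = 28/31 = 28/31. F1 = 2*P*R/(P+R) = 56/89.

56/89


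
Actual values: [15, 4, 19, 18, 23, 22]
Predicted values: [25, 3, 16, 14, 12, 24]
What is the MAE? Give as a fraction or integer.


MAE = (1/6) * (|15-25|=10 + |4-3|=1 + |19-16|=3 + |18-14|=4 + |23-12|=11 + |22-24|=2). Sum = 31. MAE = 31/6.

31/6


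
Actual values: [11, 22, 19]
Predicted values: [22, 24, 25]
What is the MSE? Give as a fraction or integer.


MSE = (1/3) * ((11-22)^2=121 + (22-24)^2=4 + (19-25)^2=36). Sum = 161. MSE = 161/3.

161/3


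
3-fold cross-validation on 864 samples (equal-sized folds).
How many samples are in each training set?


Each validation fold has 864/3 = 288 samples. Training set = 864 - 288 = 576.

576


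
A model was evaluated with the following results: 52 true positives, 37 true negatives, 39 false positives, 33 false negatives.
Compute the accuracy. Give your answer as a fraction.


Accuracy = (TP + TN) / (TP + TN + FP + FN) = (52 + 37) / 161 = 89/161.

89/161


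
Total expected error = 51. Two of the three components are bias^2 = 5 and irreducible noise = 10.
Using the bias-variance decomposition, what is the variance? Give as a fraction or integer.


Total error = bias^2 + variance + irreducible noise. So variance = 51 - 5 - 10 = 36.

36


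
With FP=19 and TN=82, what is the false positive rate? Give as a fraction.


FPR = FP / (FP + TN) = 19 / 101 = 19/101.

19/101


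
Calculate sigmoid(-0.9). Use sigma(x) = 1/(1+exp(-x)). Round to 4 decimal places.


sigma(-0.9) = 1/(1+e^(0.9)) = 1/(1+2.459603) = 1/3.459603 = 0.2891.

0.2891


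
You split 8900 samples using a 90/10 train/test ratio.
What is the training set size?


Test set = 8900 * 10% = 890. Training set = 8900 - 890 = 8010.

8010


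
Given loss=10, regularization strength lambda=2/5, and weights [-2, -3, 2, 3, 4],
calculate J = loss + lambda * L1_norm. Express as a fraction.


L1 norm = sum(|w|) = 14. J = 10 + 2/5 * 14 = 78/5.

78/5


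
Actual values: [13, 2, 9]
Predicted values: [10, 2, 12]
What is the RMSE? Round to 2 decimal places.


MSE = 6.0000. RMSE = sqrt(6.0000) = 2.45.

2.45


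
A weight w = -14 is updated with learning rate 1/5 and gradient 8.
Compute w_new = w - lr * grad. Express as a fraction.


w_new = -14 - 1/5 * 8 = -14 - 8/5 = -78/5.

-78/5


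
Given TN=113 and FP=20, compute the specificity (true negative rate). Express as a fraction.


Specificity = TN / (TN + FP) = 113 / 133 = 113/133.

113/133


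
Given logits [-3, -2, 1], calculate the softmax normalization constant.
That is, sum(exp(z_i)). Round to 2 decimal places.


Denom = e^-3=0.0498 + e^-2=0.1353 + e^1=2.7183. Sum = 2.9034, which rounds to 2.90.

2.90


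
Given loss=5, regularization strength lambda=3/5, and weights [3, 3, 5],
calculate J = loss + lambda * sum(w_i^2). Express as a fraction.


L2 sq norm = sum(w^2) = 43. J = 5 + 3/5 * 43 = 154/5.

154/5


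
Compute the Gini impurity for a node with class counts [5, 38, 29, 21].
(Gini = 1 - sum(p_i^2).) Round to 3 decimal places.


Total = 93. Proportions: 5/93, 38/93, 29/93, 21/93. sum(p_i^2) = 0.3181. Gini = 1 - 0.3181 = 0.6819, which rounds to 0.682.

0.682


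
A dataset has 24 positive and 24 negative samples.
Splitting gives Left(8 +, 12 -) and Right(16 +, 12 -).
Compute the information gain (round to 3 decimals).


H(parent) = 1.0000. H(left) = 0.9710, H(right) = 0.9852. Weighted = (20/48)*0.9710 + (28/48)*0.9852 = 0.9793. IG = 1.0000 - 0.9793 = 0.0207, which rounds to 0.021.

0.021


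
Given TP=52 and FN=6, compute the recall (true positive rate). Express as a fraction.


Recall = TP / (TP + FN) = 52 / 58 = 26/29.

26/29


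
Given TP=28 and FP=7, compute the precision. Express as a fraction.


Precision = TP / (TP + FP) = 28 / 35 = 4/5.

4/5


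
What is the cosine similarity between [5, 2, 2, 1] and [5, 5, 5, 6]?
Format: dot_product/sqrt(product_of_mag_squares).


dot = 51. |a|^2 = 34, |b|^2 = 111. cos = 51/sqrt(3774).

51/sqrt(3774)


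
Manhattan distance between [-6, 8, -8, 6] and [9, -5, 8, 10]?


d = sum of absolute differences: |-6-9|=15 + |8--5|=13 + |-8-8|=16 + |6-10|=4 = 48.

48


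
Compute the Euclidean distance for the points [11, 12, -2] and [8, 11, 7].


d = sqrt(sum of squared differences). (11-8)^2=9, (12-11)^2=1, (-2-7)^2=81. Sum = 91.

sqrt(91)


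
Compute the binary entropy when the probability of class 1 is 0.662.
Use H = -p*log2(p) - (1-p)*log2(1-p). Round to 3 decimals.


H = -0.662*log2(0.662) - 0.338*log2(0.338) = 0.923.

0.923


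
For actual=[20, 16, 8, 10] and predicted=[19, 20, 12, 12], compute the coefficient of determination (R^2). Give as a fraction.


Mean(y) = 27/2. SS_res = 37. SS_tot = 91. R^2 = 1 - 37/(91) = 54/91.

54/91


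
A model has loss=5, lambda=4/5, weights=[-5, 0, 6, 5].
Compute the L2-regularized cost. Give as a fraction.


L2 sq norm = sum(w^2) = 86. J = 5 + 4/5 * 86 = 369/5.

369/5


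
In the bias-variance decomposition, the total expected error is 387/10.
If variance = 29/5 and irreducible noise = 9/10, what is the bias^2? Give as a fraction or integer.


Total error = bias^2 + variance + irreducible noise. So bias^2 = 387/10 - 29/5 - 9/10 = 32.

32


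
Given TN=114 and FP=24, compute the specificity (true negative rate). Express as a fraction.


Specificity = TN / (TN + FP) = 114 / 138 = 19/23.

19/23


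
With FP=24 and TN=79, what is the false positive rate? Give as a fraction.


FPR = FP / (FP + TN) = 24 / 103 = 24/103.

24/103


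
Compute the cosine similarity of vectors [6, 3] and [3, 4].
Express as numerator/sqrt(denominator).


dot = 30. |a|^2 = 45, |b|^2 = 25. cos = 30/sqrt(1125).

30/sqrt(1125)


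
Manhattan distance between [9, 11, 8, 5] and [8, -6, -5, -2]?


d = sum of absolute differences: |9-8|=1 + |11--6|=17 + |8--5|=13 + |5--2|=7 = 38.

38


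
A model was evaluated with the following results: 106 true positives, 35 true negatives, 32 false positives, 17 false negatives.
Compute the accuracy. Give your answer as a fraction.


Accuracy = (TP + TN) / (TP + TN + FP + FN) = (106 + 35) / 190 = 141/190.

141/190


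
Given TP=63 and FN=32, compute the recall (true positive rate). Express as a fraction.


Recall = TP / (TP + FN) = 63 / 95 = 63/95.

63/95


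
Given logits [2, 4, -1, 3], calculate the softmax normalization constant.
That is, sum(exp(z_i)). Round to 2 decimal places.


Denom = e^2=7.3891 + e^4=54.5982 + e^-1=0.3679 + e^3=20.0855. Sum = 82.4407, which rounds to 82.44.

82.44


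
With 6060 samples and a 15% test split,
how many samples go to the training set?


Test set = 6060 * 15% = 909. Training set = 6060 - 909 = 5151.

5151


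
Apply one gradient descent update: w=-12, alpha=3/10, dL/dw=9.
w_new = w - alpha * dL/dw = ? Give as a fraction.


w_new = -12 - 3/10 * 9 = -12 - 27/10 = -147/10.

-147/10


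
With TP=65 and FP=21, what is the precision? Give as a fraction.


Precision = TP / (TP + FP) = 65 / 86 = 65/86.

65/86


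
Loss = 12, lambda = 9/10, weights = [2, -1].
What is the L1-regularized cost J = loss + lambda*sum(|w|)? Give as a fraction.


L1 norm = sum(|w|) = 3. J = 12 + 9/10 * 3 = 147/10.

147/10


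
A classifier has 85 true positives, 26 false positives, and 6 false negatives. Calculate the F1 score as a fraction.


Precision = 85/111 = 85/111. Recall = 85/91 = 85/91. F1 = 2*P*R/(P+R) = 85/101.

85/101


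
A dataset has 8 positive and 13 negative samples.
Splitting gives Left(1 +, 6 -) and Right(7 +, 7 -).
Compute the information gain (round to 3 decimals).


H(parent) = 0.9587. H(left) = 0.5917, H(right) = 1.0000. Weighted = (7/21)*0.5917 + (14/21)*1.0000 = 0.8639. IG = 0.9587 - 0.8639 = 0.0948, which rounds to 0.095.

0.095


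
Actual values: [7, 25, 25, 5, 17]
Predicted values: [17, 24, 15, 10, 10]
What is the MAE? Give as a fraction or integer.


MAE = (1/5) * (|7-17|=10 + |25-24|=1 + |25-15|=10 + |5-10|=5 + |17-10|=7). Sum = 33. MAE = 33/5.

33/5


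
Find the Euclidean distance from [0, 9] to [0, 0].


d = sqrt(sum of squared differences). (0-0)^2=0, (9-0)^2=81. Sum = 81.

9


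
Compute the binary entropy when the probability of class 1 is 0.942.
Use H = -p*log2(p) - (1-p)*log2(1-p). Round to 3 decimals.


H = -0.942*log2(0.942) - 0.058*log2(0.058) = 0.319.

0.319


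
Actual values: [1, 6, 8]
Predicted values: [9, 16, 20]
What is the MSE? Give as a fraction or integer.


MSE = (1/3) * ((1-9)^2=64 + (6-16)^2=100 + (8-20)^2=144). Sum = 308. MSE = 308/3.

308/3


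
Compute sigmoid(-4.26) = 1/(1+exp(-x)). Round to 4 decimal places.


sigma(-4.26) = 1/(1+e^(4.26)) = 1/(1+70.809983) = 1/71.809983 = 0.0139.

0.0139


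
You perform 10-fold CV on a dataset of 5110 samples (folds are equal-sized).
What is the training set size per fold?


Each validation fold has 5110/10 = 511 samples. Training set = 5110 - 511 = 4599.

4599


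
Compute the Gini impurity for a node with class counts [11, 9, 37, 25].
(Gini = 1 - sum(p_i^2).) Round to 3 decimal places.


Total = 82. Proportions: 11/82, 9/82, 37/82, 25/82. sum(p_i^2) = 0.3266. Gini = 1 - 0.3266 = 0.6734, which rounds to 0.673.

0.673


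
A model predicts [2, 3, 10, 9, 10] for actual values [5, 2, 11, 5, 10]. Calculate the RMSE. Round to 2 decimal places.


MSE = 5.4000. RMSE = sqrt(5.4000) = 2.32.

2.32


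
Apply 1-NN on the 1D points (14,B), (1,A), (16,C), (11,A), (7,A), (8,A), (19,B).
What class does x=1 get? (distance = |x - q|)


Distances: |14-1|=13, |1-1|=0, |16-1|=15, |11-1|=10, |7-1|=6, |8-1|=7, |19-1|=18. 1 nearest: (1,A). Counts: {'A': 1}. Majority class: A.

A


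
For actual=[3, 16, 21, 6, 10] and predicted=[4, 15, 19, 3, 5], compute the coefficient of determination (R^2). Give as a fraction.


Mean(y) = 56/5. SS_res = 40. SS_tot = 1074/5. R^2 = 1 - 40/(1074/5) = 437/537.

437/537


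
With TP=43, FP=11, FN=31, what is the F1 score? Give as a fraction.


Precision = 43/54 = 43/54. Recall = 43/74 = 43/74. F1 = 2*P*R/(P+R) = 43/64.

43/64


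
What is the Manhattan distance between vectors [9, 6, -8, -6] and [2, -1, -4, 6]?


d = sum of absolute differences: |9-2|=7 + |6--1|=7 + |-8--4|=4 + |-6-6|=12 = 30.

30


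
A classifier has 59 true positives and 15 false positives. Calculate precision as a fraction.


Precision = TP / (TP + FP) = 59 / 74 = 59/74.

59/74


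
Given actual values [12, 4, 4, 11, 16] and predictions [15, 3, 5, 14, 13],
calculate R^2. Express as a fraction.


Mean(y) = 47/5. SS_res = 29. SS_tot = 556/5. R^2 = 1 - 29/(556/5) = 411/556.

411/556


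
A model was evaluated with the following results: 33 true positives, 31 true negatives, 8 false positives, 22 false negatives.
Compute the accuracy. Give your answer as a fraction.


Accuracy = (TP + TN) / (TP + TN + FP + FN) = (33 + 31) / 94 = 32/47.

32/47


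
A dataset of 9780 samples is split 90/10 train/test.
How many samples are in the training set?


Test set = 9780 * 10% = 978. Training set = 9780 - 978 = 8802.

8802


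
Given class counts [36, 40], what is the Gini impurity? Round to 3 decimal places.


Total = 76. Proportions: 36/76, 40/76. sum(p_i^2) = 0.5014. Gini = 1 - 0.5014 = 0.4986, which rounds to 0.499.

0.499


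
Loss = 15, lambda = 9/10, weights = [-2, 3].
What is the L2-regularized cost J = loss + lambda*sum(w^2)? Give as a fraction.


L2 sq norm = sum(w^2) = 13. J = 15 + 9/10 * 13 = 267/10.

267/10


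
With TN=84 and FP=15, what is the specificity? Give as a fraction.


Specificity = TN / (TN + FP) = 84 / 99 = 28/33.

28/33


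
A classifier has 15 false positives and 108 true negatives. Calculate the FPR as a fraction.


FPR = FP / (FP + TN) = 15 / 123 = 5/41.

5/41


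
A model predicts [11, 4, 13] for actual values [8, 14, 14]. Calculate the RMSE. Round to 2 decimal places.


MSE = 36.6667. RMSE = sqrt(36.6667) = 6.06.

6.06


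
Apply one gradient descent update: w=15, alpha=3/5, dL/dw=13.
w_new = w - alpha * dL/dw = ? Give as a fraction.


w_new = 15 - 3/5 * 13 = 15 - 39/5 = 36/5.

36/5


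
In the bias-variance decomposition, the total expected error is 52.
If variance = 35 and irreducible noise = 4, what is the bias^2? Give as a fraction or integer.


Total error = bias^2 + variance + irreducible noise. So bias^2 = 52 - 35 - 4 = 13.

13


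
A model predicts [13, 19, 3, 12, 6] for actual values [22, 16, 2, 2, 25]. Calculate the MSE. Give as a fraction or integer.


MSE = (1/5) * ((22-13)^2=81 + (16-19)^2=9 + (2-3)^2=1 + (2-12)^2=100 + (25-6)^2=361). Sum = 552. MSE = 552/5.

552/5


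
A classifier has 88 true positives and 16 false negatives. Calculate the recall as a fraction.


Recall = TP / (TP + FN) = 88 / 104 = 11/13.

11/13


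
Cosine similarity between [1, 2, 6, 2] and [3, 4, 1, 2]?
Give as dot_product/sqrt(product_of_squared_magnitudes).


dot = 21. |a|^2 = 45, |b|^2 = 30. cos = 21/sqrt(1350).

21/sqrt(1350)


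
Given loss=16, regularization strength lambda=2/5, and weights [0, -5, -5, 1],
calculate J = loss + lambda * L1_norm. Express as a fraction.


L1 norm = sum(|w|) = 11. J = 16 + 2/5 * 11 = 102/5.

102/5


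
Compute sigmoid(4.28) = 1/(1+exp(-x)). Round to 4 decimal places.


sigma(4.28) = 1/(1+e^(-4.28)) = 1/(1+0.013843) = 1/1.013843 = 0.9863.

0.9863


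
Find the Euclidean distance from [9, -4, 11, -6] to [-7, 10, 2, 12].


d = sqrt(sum of squared differences). (9--7)^2=256, (-4-10)^2=196, (11-2)^2=81, (-6-12)^2=324. Sum = 857.

sqrt(857)


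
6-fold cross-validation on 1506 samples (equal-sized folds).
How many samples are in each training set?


Each validation fold has 1506/6 = 251 samples. Training set = 1506 - 251 = 1255.

1255


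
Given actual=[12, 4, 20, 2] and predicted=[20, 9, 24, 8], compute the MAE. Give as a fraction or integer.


MAE = (1/4) * (|12-20|=8 + |4-9|=5 + |20-24|=4 + |2-8|=6). Sum = 23. MAE = 23/4.

23/4


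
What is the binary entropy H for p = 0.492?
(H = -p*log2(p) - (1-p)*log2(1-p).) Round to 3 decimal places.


H = -0.492*log2(0.492) - 0.508*log2(0.508) = 1.000.

1.000


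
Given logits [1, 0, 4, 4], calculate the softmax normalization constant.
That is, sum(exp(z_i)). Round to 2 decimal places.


Denom = e^1=2.7183 + e^0=1.0000 + e^4=54.5982 + e^4=54.5982. Sum = 112.9147, which rounds to 112.91.

112.91


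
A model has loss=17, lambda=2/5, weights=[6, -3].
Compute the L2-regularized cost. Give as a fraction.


L2 sq norm = sum(w^2) = 45. J = 17 + 2/5 * 45 = 35.

35


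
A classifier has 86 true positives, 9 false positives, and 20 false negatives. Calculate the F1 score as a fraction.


Precision = 86/95 = 86/95. Recall = 86/106 = 43/53. F1 = 2*P*R/(P+R) = 172/201.

172/201


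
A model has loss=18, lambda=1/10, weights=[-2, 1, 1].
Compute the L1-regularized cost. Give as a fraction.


L1 norm = sum(|w|) = 4. J = 18 + 1/10 * 4 = 92/5.

92/5


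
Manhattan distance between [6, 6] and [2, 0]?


d = sum of absolute differences: |6-2|=4 + |6-0|=6 = 10.

10


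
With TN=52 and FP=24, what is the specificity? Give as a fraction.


Specificity = TN / (TN + FP) = 52 / 76 = 13/19.

13/19


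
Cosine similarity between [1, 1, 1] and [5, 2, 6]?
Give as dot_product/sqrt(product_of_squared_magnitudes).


dot = 13. |a|^2 = 3, |b|^2 = 65. cos = 13/sqrt(195).

13/sqrt(195)


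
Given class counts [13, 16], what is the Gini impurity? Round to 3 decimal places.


Total = 29. Proportions: 13/29, 16/29. sum(p_i^2) = 0.5054. Gini = 1 - 0.5054 = 0.4946, which rounds to 0.495.

0.495


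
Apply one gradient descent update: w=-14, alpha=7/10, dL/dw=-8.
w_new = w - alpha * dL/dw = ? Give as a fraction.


w_new = -14 - 7/10 * -8 = -14 - -28/5 = -42/5.

-42/5


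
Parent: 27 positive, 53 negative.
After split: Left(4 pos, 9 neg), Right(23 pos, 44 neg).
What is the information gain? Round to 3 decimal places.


H(parent) = 0.9224. H(left) = 0.8905, H(right) = 0.9279. Weighted = (13/80)*0.8905 + (67/80)*0.9279 = 0.9218. IG = 0.9224 - 0.9218 = 0.0006, which rounds to 0.001.

0.001


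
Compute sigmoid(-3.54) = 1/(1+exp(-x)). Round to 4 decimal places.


sigma(-3.54) = 1/(1+e^(3.54)) = 1/(1+34.466919) = 1/35.466919 = 0.0282.

0.0282


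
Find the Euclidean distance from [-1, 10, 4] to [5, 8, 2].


d = sqrt(sum of squared differences). (-1-5)^2=36, (10-8)^2=4, (4-2)^2=4. Sum = 44.

sqrt(44)


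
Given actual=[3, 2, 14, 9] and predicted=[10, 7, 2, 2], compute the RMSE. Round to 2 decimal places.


MSE = 66.7500. RMSE = sqrt(66.7500) = 8.17.

8.17


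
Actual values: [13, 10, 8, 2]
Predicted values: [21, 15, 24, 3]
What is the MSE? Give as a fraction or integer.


MSE = (1/4) * ((13-21)^2=64 + (10-15)^2=25 + (8-24)^2=256 + (2-3)^2=1). Sum = 346. MSE = 173/2.

173/2


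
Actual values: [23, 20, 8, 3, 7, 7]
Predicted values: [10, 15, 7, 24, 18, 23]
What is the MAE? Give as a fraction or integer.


MAE = (1/6) * (|23-10|=13 + |20-15|=5 + |8-7|=1 + |3-24|=21 + |7-18|=11 + |7-23|=16). Sum = 67. MAE = 67/6.

67/6


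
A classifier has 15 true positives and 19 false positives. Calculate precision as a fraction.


Precision = TP / (TP + FP) = 15 / 34 = 15/34.

15/34


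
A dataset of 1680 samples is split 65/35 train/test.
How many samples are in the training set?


Test set = 1680 * 35% = 588. Training set = 1680 - 588 = 1092.

1092


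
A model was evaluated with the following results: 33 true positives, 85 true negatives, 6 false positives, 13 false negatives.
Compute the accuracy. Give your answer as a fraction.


Accuracy = (TP + TN) / (TP + TN + FP + FN) = (33 + 85) / 137 = 118/137.

118/137


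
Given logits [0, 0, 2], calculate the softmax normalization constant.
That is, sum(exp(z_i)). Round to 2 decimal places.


Denom = e^0=1.0000 + e^0=1.0000 + e^2=7.3891. Sum = 9.3891, which rounds to 9.39.

9.39


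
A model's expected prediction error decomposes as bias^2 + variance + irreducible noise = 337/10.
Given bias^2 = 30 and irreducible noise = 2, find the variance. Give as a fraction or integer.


Total error = bias^2 + variance + irreducible noise. So variance = 337/10 - 30 - 2 = 17/10.

17/10


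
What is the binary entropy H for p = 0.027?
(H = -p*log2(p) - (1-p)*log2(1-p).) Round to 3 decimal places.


H = -0.027*log2(0.027) - 0.973*log2(0.973) = 0.179.

0.179


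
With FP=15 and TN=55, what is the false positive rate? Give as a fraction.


FPR = FP / (FP + TN) = 15 / 70 = 3/14.

3/14


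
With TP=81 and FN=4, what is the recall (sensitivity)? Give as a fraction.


Recall = TP / (TP + FN) = 81 / 85 = 81/85.

81/85


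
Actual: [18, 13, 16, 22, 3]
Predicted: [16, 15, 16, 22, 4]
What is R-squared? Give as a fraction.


Mean(y) = 72/5. SS_res = 9. SS_tot = 1026/5. R^2 = 1 - 9/(1026/5) = 109/114.

109/114


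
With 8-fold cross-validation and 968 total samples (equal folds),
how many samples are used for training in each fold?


Each validation fold has 968/8 = 121 samples. Training set = 968 - 121 = 847.

847


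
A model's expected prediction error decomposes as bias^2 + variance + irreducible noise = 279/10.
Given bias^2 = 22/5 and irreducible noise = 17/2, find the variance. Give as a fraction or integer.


Total error = bias^2 + variance + irreducible noise. So variance = 279/10 - 22/5 - 17/2 = 15.

15


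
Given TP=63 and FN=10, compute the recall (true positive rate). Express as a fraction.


Recall = TP / (TP + FN) = 63 / 73 = 63/73.

63/73


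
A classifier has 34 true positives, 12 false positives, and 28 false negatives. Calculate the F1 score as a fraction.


Precision = 34/46 = 17/23. Recall = 34/62 = 17/31. F1 = 2*P*R/(P+R) = 17/27.

17/27


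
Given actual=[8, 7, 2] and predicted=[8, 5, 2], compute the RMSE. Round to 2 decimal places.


MSE = 1.3333. RMSE = sqrt(1.3333) = 1.15.

1.15


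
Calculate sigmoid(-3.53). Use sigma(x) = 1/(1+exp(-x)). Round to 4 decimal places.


sigma(-3.53) = 1/(1+e^(3.53)) = 1/(1+34.123968) = 1/35.123968 = 0.0285.

0.0285


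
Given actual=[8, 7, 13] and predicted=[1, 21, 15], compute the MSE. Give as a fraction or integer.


MSE = (1/3) * ((8-1)^2=49 + (7-21)^2=196 + (13-15)^2=4). Sum = 249. MSE = 83.

83


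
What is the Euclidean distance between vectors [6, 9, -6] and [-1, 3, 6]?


d = sqrt(sum of squared differences). (6--1)^2=49, (9-3)^2=36, (-6-6)^2=144. Sum = 229.

sqrt(229)


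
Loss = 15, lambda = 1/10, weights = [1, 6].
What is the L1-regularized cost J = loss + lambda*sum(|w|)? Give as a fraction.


L1 norm = sum(|w|) = 7. J = 15 + 1/10 * 7 = 157/10.

157/10


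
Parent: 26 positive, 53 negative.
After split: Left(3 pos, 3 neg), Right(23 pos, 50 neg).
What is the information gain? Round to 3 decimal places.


H(parent) = 0.9140. H(left) = 1.0000, H(right) = 0.8989. Weighted = (6/79)*1.0000 + (73/79)*0.8989 = 0.9066. IG = 0.9140 - 0.9066 = 0.0074, which rounds to 0.007.

0.007


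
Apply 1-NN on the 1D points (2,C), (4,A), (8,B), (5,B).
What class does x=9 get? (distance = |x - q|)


Distances: |2-9|=7, |4-9|=5, |8-9|=1, |5-9|=4. 1 nearest: (8,B). Counts: {'B': 1}. Majority class: B.

B


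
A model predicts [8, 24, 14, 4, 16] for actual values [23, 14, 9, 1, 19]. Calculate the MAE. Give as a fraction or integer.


MAE = (1/5) * (|23-8|=15 + |14-24|=10 + |9-14|=5 + |1-4|=3 + |19-16|=3). Sum = 36. MAE = 36/5.

36/5


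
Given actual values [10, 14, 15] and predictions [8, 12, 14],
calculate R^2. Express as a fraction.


Mean(y) = 13. SS_res = 9. SS_tot = 14. R^2 = 1 - 9/(14) = 5/14.

5/14


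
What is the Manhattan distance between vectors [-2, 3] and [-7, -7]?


d = sum of absolute differences: |-2--7|=5 + |3--7|=10 = 15.

15


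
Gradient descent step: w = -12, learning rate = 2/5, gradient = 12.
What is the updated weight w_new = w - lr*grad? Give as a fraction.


w_new = -12 - 2/5 * 12 = -12 - 24/5 = -84/5.

-84/5


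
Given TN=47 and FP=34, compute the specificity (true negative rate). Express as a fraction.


Specificity = TN / (TN + FP) = 47 / 81 = 47/81.

47/81


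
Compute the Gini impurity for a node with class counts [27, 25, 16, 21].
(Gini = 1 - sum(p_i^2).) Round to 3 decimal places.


Total = 89. Proportions: 27/89, 25/89, 16/89, 21/89. sum(p_i^2) = 0.2589. Gini = 1 - 0.2589 = 0.7411, which rounds to 0.741.

0.741


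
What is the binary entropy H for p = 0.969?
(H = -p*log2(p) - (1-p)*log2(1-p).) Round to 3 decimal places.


H = -0.969*log2(0.969) - 0.031*log2(0.031) = 0.199.

0.199


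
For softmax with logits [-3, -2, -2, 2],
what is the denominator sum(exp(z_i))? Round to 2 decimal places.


Denom = e^-3=0.0498 + e^-2=0.1353 + e^-2=0.1353 + e^2=7.3891. Sum = 7.7095, which rounds to 7.71.

7.71


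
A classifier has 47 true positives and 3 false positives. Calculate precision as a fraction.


Precision = TP / (TP + FP) = 47 / 50 = 47/50.

47/50


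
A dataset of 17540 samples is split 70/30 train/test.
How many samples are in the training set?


Test set = 17540 * 30% = 5262. Training set = 17540 - 5262 = 12278.

12278


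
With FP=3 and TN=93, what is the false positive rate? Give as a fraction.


FPR = FP / (FP + TN) = 3 / 96 = 1/32.

1/32


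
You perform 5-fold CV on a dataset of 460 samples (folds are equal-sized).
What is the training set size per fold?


Each validation fold has 460/5 = 92 samples. Training set = 460 - 92 = 368.

368


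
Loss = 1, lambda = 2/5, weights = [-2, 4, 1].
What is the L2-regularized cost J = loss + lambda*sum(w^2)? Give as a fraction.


L2 sq norm = sum(w^2) = 21. J = 1 + 2/5 * 21 = 47/5.

47/5


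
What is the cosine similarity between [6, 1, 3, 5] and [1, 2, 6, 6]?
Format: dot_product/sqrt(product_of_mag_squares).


dot = 56. |a|^2 = 71, |b|^2 = 77. cos = 56/sqrt(5467).

56/sqrt(5467)


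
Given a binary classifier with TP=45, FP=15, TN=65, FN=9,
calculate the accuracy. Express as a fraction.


Accuracy = (TP + TN) / (TP + TN + FP + FN) = (45 + 65) / 134 = 55/67.

55/67


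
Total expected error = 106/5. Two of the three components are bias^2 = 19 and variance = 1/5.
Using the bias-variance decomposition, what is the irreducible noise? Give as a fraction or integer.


Total error = bias^2 + variance + irreducible noise. So irreducible noise = 106/5 - 19 - 1/5 = 2.

2


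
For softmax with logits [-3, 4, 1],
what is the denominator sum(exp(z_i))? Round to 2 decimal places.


Denom = e^-3=0.0498 + e^4=54.5982 + e^1=2.7183. Sum = 57.3663, which rounds to 57.37.

57.37


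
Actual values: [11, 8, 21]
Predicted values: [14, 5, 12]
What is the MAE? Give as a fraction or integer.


MAE = (1/3) * (|11-14|=3 + |8-5|=3 + |21-12|=9). Sum = 15. MAE = 5.

5


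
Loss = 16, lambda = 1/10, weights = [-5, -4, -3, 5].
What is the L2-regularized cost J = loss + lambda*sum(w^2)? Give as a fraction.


L2 sq norm = sum(w^2) = 75. J = 16 + 1/10 * 75 = 47/2.

47/2


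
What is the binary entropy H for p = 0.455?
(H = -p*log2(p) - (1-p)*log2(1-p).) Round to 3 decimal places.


H = -0.455*log2(0.455) - 0.545*log2(0.545) = 0.994.

0.994


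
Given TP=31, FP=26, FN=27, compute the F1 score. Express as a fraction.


Precision = 31/57 = 31/57. Recall = 31/58 = 31/58. F1 = 2*P*R/(P+R) = 62/115.

62/115


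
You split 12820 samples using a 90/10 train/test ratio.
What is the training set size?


Test set = 12820 * 10% = 1282. Training set = 12820 - 1282 = 11538.

11538


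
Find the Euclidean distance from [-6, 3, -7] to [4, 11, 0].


d = sqrt(sum of squared differences). (-6-4)^2=100, (3-11)^2=64, (-7-0)^2=49. Sum = 213.

sqrt(213)


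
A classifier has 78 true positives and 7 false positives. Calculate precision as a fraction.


Precision = TP / (TP + FP) = 78 / 85 = 78/85.

78/85


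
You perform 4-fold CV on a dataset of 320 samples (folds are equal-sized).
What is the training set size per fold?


Each validation fold has 320/4 = 80 samples. Training set = 320 - 80 = 240.

240


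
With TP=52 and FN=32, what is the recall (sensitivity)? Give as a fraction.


Recall = TP / (TP + FN) = 52 / 84 = 13/21.

13/21


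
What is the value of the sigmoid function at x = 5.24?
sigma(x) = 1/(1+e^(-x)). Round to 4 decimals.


sigma(5.24) = 1/(1+e^(-5.24)) = 1/(1+0.005300) = 1/1.005300 = 0.9947.

0.9947


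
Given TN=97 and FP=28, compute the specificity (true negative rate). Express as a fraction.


Specificity = TN / (TN + FP) = 97 / 125 = 97/125.

97/125


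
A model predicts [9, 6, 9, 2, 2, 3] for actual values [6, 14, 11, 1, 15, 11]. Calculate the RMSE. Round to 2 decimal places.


MSE = 51.8333. RMSE = sqrt(51.8333) = 7.20.

7.20


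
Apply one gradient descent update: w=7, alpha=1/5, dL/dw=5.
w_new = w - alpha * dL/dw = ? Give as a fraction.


w_new = 7 - 1/5 * 5 = 7 - 1 = 6.

6


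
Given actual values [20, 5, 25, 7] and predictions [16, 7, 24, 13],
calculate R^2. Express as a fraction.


Mean(y) = 57/4. SS_res = 57. SS_tot = 1147/4. R^2 = 1 - 57/(1147/4) = 919/1147.

919/1147


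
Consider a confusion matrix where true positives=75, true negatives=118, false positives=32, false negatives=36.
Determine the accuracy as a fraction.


Accuracy = (TP + TN) / (TP + TN + FP + FN) = (75 + 118) / 261 = 193/261.

193/261


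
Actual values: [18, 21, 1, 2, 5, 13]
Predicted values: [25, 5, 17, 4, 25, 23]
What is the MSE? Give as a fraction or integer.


MSE = (1/6) * ((18-25)^2=49 + (21-5)^2=256 + (1-17)^2=256 + (2-4)^2=4 + (5-25)^2=400 + (13-23)^2=100). Sum = 1065. MSE = 355/2.

355/2


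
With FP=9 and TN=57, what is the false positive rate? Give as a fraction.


FPR = FP / (FP + TN) = 9 / 66 = 3/22.

3/22


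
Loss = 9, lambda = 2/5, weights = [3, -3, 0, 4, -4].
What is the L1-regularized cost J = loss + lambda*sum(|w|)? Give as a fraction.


L1 norm = sum(|w|) = 14. J = 9 + 2/5 * 14 = 73/5.

73/5


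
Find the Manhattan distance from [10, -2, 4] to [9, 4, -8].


d = sum of absolute differences: |10-9|=1 + |-2-4|=6 + |4--8|=12 = 19.

19


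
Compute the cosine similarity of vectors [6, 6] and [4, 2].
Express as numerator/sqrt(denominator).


dot = 36. |a|^2 = 72, |b|^2 = 20. cos = 36/sqrt(1440).

36/sqrt(1440)


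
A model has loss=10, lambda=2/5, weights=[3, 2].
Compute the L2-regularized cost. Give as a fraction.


L2 sq norm = sum(w^2) = 13. J = 10 + 2/5 * 13 = 76/5.

76/5


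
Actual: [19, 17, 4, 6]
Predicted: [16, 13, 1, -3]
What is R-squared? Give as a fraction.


Mean(y) = 23/2. SS_res = 115. SS_tot = 173. R^2 = 1 - 115/(173) = 58/173.

58/173


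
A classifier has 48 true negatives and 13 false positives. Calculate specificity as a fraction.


Specificity = TN / (TN + FP) = 48 / 61 = 48/61.

48/61


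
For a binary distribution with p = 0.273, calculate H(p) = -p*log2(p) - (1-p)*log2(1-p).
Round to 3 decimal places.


H = -0.273*log2(0.273) - 0.727*log2(0.727) = 0.846.

0.846


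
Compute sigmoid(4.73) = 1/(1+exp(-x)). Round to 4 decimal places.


sigma(4.73) = 1/(1+e^(-4.73)) = 1/(1+0.008826) = 1/1.008826 = 0.9913.

0.9913


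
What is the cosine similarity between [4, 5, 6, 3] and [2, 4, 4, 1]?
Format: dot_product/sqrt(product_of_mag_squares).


dot = 55. |a|^2 = 86, |b|^2 = 37. cos = 55/sqrt(3182).

55/sqrt(3182)


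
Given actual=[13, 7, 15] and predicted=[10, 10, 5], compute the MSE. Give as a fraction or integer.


MSE = (1/3) * ((13-10)^2=9 + (7-10)^2=9 + (15-5)^2=100). Sum = 118. MSE = 118/3.

118/3


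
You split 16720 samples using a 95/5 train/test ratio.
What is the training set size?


Test set = 16720 * 5% = 836. Training set = 16720 - 836 = 15884.

15884


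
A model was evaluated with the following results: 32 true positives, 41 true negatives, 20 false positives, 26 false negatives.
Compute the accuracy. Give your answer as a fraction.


Accuracy = (TP + TN) / (TP + TN + FP + FN) = (32 + 41) / 119 = 73/119.

73/119


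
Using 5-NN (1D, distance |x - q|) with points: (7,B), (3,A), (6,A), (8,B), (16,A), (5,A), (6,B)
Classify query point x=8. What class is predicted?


Distances: |7-8|=1, |3-8|=5, |6-8|=2, |8-8|=0, |16-8|=8, |5-8|=3, |6-8|=2. 5 nearest: (8,B), (7,B), (6,A), (6,B), (5,A). Counts: {'B': 3, 'A': 2}. Majority class: B.

B


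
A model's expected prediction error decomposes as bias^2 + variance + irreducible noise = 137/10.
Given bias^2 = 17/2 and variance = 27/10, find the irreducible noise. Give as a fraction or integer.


Total error = bias^2 + variance + irreducible noise. So irreducible noise = 137/10 - 17/2 - 27/10 = 5/2.

5/2


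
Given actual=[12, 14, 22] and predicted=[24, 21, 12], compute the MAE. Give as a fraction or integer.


MAE = (1/3) * (|12-24|=12 + |14-21|=7 + |22-12|=10). Sum = 29. MAE = 29/3.

29/3


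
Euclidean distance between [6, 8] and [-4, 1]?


d = sqrt(sum of squared differences). (6--4)^2=100, (8-1)^2=49. Sum = 149.

sqrt(149)


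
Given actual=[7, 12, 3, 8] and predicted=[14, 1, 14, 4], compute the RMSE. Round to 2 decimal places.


MSE = 76.7500. RMSE = sqrt(76.7500) = 8.76.

8.76


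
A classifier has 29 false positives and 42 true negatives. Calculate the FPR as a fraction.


FPR = FP / (FP + TN) = 29 / 71 = 29/71.

29/71


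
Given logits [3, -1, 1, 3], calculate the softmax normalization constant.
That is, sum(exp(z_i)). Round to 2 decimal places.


Denom = e^3=20.0855 + e^-1=0.3679 + e^1=2.7183 + e^3=20.0855. Sum = 43.2572, which rounds to 43.26.

43.26


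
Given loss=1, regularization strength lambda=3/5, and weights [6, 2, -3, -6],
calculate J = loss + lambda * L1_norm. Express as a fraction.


L1 norm = sum(|w|) = 17. J = 1 + 3/5 * 17 = 56/5.

56/5


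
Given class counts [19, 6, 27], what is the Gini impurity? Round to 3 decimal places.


Total = 52. Proportions: 19/52, 6/52, 27/52. sum(p_i^2) = 0.4164. Gini = 1 - 0.4164 = 0.5836, which rounds to 0.584.

0.584


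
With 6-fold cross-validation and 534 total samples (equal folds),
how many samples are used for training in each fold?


Each validation fold has 534/6 = 89 samples. Training set = 534 - 89 = 445.

445


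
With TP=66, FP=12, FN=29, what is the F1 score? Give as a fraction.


Precision = 66/78 = 11/13. Recall = 66/95 = 66/95. F1 = 2*P*R/(P+R) = 132/173.

132/173


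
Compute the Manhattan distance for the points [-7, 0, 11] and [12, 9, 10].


d = sum of absolute differences: |-7-12|=19 + |0-9|=9 + |11-10|=1 = 29.

29


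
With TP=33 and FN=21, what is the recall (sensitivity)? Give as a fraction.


Recall = TP / (TP + FN) = 33 / 54 = 11/18.

11/18


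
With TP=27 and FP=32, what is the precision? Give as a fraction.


Precision = TP / (TP + FP) = 27 / 59 = 27/59.

27/59


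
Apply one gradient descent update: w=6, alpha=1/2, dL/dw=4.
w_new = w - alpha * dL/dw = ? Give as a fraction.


w_new = 6 - 1/2 * 4 = 6 - 2 = 4.

4


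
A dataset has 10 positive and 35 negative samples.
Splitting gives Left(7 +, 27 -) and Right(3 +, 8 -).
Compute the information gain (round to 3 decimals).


H(parent) = 0.7642. H(left) = 0.7335, H(right) = 0.8454. Weighted = (34/45)*0.7335 + (11/45)*0.8454 = 0.7609. IG = 0.7642 - 0.7609 = 0.0033, which rounds to 0.003.

0.003


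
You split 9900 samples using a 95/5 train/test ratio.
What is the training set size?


Test set = 9900 * 5% = 495. Training set = 9900 - 495 = 9405.

9405


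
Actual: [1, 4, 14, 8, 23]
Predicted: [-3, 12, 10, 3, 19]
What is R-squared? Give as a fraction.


Mean(y) = 10. SS_res = 137. SS_tot = 306. R^2 = 1 - 137/(306) = 169/306.

169/306


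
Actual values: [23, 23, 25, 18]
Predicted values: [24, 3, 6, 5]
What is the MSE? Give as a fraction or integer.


MSE = (1/4) * ((23-24)^2=1 + (23-3)^2=400 + (25-6)^2=361 + (18-5)^2=169). Sum = 931. MSE = 931/4.

931/4


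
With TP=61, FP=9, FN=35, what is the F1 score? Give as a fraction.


Precision = 61/70 = 61/70. Recall = 61/96 = 61/96. F1 = 2*P*R/(P+R) = 61/83.

61/83


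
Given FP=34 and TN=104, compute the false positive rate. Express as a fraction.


FPR = FP / (FP + TN) = 34 / 138 = 17/69.

17/69


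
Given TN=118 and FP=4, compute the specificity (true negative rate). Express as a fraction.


Specificity = TN / (TN + FP) = 118 / 122 = 59/61.

59/61


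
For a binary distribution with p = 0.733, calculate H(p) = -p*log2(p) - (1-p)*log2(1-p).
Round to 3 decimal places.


H = -0.733*log2(0.733) - 0.267*log2(0.267) = 0.837.

0.837


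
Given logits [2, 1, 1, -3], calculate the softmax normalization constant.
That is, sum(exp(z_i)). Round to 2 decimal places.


Denom = e^2=7.3891 + e^1=2.7183 + e^1=2.7183 + e^-3=0.0498. Sum = 12.8755, which rounds to 12.88.

12.88


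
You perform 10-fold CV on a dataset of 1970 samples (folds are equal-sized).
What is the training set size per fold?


Each validation fold has 1970/10 = 197 samples. Training set = 1970 - 197 = 1773.

1773


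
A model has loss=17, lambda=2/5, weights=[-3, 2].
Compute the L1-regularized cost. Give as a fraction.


L1 norm = sum(|w|) = 5. J = 17 + 2/5 * 5 = 19.

19


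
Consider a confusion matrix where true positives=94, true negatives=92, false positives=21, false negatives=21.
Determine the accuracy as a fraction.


Accuracy = (TP + TN) / (TP + TN + FP + FN) = (94 + 92) / 228 = 31/38.

31/38


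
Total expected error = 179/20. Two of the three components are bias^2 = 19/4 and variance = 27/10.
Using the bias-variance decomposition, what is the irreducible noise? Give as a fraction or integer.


Total error = bias^2 + variance + irreducible noise. So irreducible noise = 179/20 - 19/4 - 27/10 = 3/2.

3/2
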